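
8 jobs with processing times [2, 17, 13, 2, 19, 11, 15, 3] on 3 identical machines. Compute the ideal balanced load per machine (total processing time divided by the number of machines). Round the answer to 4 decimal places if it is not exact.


Total processing time = 2 + 17 + 13 + 2 + 19 + 11 + 15 + 3 = 82
Number of machines = 3
Ideal balanced load = 82 / 3 = 27.3333

27.3333


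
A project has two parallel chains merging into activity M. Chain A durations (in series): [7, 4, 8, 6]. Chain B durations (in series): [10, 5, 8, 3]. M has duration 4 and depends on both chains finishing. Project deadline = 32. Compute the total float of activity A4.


Forward pass: ES(A4) = sum of predecessors on chain A = 19
EF = ES + duration = 19 + 6 = 25
Backward pass: LF(M) = deadline = 32; LS(M) = 32 - 4 = 28
LF(A4) = LS(M) - sum(successors on chain A) = 28 - 0 = 28
LS = LF - duration = 28 - 6 = 22
Total float = LS - ES = 22 - 19 = 3

3


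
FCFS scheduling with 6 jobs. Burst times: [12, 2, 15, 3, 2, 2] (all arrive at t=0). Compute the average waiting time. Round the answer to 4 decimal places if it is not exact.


FCFS order (as given): [12, 2, 15, 3, 2, 2]
Waiting times:
  Job 1: wait = 0
  Job 2: wait = 12
  Job 3: wait = 14
  Job 4: wait = 29
  Job 5: wait = 32
  Job 6: wait = 34
Sum of waiting times = 121
Average waiting time = 121/6 = 20.1667

20.1667


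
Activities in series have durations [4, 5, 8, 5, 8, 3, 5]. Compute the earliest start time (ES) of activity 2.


Activity 2 starts after activities 1 through 1 complete.
Predecessor durations: [4]
ES = 4 = 4

4


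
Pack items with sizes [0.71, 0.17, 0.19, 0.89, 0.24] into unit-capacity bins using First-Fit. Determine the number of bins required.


Place items sequentially using First-Fit:
  Item 0.71 -> new Bin 1
  Item 0.17 -> Bin 1 (now 0.88)
  Item 0.19 -> new Bin 2
  Item 0.89 -> new Bin 3
  Item 0.24 -> Bin 2 (now 0.43)
Total bins used = 3

3


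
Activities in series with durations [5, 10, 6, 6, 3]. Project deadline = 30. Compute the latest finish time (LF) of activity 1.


LF(activity 1) = deadline - sum of successor durations
Successors: activities 2 through 5 with durations [10, 6, 6, 3]
Sum of successor durations = 25
LF = 30 - 25 = 5

5


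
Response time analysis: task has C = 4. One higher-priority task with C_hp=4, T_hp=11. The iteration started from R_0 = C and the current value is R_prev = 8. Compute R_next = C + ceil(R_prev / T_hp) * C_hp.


R_next = C + ceil(R_prev / T_hp) * C_hp
ceil(8 / 11) = ceil(0.7273) = 1
Interference = 1 * 4 = 4
R_next = 4 + 4 = 8
R_next = R_prev, so the iteration has converged (response time = 8).

8


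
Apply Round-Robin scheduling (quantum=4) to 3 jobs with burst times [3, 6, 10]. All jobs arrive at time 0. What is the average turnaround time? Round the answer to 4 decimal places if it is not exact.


Time quantum = 4
Execution trace:
  J1 runs 3 units, time = 3
  J2 runs 4 units, time = 7
  J3 runs 4 units, time = 11
  J2 runs 2 units, time = 13
  J3 runs 4 units, time = 17
  J3 runs 2 units, time = 19
Finish times: [3, 13, 19]
Average turnaround = 35/3 = 11.6667

11.6667


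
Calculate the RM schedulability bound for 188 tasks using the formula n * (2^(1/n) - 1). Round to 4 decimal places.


Compute 2^(1/188) = 1.0036937583
Subtract 1: 1.0036937583 - 1 = 0.0036937583
Multiply by n: 188 * 0.0036937583 = 0.6944265604
Round to 4 dp: 0.6944

0.6944


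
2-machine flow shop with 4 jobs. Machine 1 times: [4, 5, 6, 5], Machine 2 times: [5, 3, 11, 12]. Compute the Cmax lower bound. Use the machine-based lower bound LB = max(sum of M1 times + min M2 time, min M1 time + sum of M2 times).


LB1 = sum(M1 times) + min(M2 times) = 20 + 3 = 23
LB2 = min(M1 times) + sum(M2 times) = 4 + 31 = 35
Lower bound = max(LB1, LB2) = max(23, 35) = 35

35


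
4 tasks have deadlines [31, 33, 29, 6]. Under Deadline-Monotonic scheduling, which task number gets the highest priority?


Sort tasks by relative deadline (ascending):
  Task 4: deadline = 6
  Task 3: deadline = 29
  Task 1: deadline = 31
  Task 2: deadline = 33
Priority order (highest first): [4, 3, 1, 2]
Highest priority task = 4

4


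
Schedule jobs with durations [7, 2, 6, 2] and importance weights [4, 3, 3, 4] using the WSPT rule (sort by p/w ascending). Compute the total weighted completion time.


Compute p/w ratios and sort ascending (WSPT): [(2, 4), (2, 3), (7, 4), (6, 3)]
Compute weighted completion times:
  Job (p=2,w=4): C=2, w*C=4*2=8
  Job (p=2,w=3): C=4, w*C=3*4=12
  Job (p=7,w=4): C=11, w*C=4*11=44
  Job (p=6,w=3): C=17, w*C=3*17=51
Total weighted completion time = 115

115


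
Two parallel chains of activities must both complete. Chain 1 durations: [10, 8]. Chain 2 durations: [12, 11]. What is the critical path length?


Path A total = 10 + 8 = 18
Path B total = 12 + 11 = 23
Critical path = longest path = max(18, 23) = 23

23


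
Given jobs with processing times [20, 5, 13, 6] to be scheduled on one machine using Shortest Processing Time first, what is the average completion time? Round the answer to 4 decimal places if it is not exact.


Sort jobs by processing time (SPT order): [5, 6, 13, 20]
Compute completion times sequentially:
  Job 1: processing = 5, completes at 5
  Job 2: processing = 6, completes at 11
  Job 3: processing = 13, completes at 24
  Job 4: processing = 20, completes at 44
Sum of completion times = 84
Average completion time = 84/4 = 21.0

21.0


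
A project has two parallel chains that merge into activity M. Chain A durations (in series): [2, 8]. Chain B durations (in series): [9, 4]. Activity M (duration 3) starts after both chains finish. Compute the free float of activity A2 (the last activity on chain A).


ES(A2) = sum of predecessors on chain A = 2
EF(A2) = ES + duration = 2 + 8 = 10
Successor of A2 is M. ES(M) = max(sum(A), sum(B)) = max(10, 13) = 13
Free float = ES(successor) - EF(current) = 13 - 10 = 3

3


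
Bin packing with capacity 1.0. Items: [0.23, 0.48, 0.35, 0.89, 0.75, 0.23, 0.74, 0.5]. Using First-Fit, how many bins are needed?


Place items sequentially using First-Fit:
  Item 0.23 -> new Bin 1
  Item 0.48 -> Bin 1 (now 0.71)
  Item 0.35 -> new Bin 2
  Item 0.89 -> new Bin 3
  Item 0.75 -> new Bin 4
  Item 0.23 -> Bin 1 (now 0.94)
  Item 0.74 -> new Bin 5
  Item 0.5 -> Bin 2 (now 0.85)
Total bins used = 5

5


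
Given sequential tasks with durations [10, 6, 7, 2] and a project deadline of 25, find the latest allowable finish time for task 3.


LF(activity 3) = deadline - sum of successor durations
Successors: activities 4 through 4 with durations [2]
Sum of successor durations = 2
LF = 25 - 2 = 23

23


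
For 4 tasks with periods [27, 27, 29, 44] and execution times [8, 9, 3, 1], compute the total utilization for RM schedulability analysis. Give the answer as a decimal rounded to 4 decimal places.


Compute individual utilizations (exact fractions):
  Task 1: C/T = 8/27 (approx. 0.2963)
  Task 2: C/T = 9/27 = 1/3 (approx. 0.3333)
  Task 3: C/T = 3/29 (approx. 0.1034)
  Task 4: C/T = 1/44 (approx. 0.0227)
Total utilization U = 8/27 + 1/3 + 3/29 + 1/44 = 26039/34452
Rounded to 4 decimal places: U = 0.7558
RM (Liu & Layland) bound for 4 tasks = 0.756828; compare with U = 26039/34452 (approx. 0.755805)
U <= bound, so schedulable by RM sufficient condition.

0.7558


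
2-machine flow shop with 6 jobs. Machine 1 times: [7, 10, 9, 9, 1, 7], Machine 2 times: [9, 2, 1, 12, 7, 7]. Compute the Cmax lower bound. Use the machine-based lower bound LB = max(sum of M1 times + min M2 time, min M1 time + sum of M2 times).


LB1 = sum(M1 times) + min(M2 times) = 43 + 1 = 44
LB2 = min(M1 times) + sum(M2 times) = 1 + 38 = 39
Lower bound = max(LB1, LB2) = max(44, 39) = 44

44


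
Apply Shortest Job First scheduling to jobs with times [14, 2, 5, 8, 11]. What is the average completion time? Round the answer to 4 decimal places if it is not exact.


SJF order (ascending): [2, 5, 8, 11, 14]
Completion times:
  Job 1: burst=2, C=2
  Job 2: burst=5, C=7
  Job 3: burst=8, C=15
  Job 4: burst=11, C=26
  Job 5: burst=14, C=40
Average completion = 90/5 = 18.0

18.0


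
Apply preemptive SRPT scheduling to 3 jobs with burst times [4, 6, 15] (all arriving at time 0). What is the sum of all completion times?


Since all jobs arrive at t=0, SRPT equals SPT ordering.
SPT order: [4, 6, 15]
Completion times:
  Job 1: p=4, C=4
  Job 2: p=6, C=10
  Job 3: p=15, C=25
Total completion time = 4 + 10 + 25 = 39

39


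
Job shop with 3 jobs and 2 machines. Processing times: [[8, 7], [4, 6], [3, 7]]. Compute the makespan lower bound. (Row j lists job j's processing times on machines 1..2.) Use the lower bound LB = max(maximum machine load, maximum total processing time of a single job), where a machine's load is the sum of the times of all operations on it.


Machine loads:
  Machine 1: 8 + 4 + 3 = 15
  Machine 2: 7 + 6 + 7 = 20
Max machine load = 20
Job totals:
  Job 1: 15
  Job 2: 10
  Job 3: 10
Max job total = 15
Lower bound = max(20, 15) = 20

20


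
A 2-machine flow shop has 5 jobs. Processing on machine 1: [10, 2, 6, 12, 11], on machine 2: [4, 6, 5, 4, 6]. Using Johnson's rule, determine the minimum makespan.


Apply Johnson's rule:
  Group 1 (a <= b): [(2, 2, 6)]
  Group 2 (a > b): [(5, 11, 6), (3, 6, 5), (1, 10, 4), (4, 12, 4)]
Optimal job order: [2, 5, 3, 1, 4]
Schedule:
  Job 2: M1 done at 2, M2 done at 8
  Job 5: M1 done at 13, M2 done at 19
  Job 3: M1 done at 19, M2 done at 24
  Job 1: M1 done at 29, M2 done at 33
  Job 4: M1 done at 41, M2 done at 45
Makespan = 45

45


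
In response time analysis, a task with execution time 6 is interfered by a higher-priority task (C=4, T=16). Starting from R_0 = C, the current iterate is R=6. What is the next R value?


R_next = C + ceil(R_prev / T_hp) * C_hp
ceil(6 / 16) = ceil(0.375) = 1
Interference = 1 * 4 = 4
R_next = 6 + 4 = 10

10


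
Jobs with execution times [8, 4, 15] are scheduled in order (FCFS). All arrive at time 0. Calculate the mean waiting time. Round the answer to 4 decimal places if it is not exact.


FCFS order (as given): [8, 4, 15]
Waiting times:
  Job 1: wait = 0
  Job 2: wait = 8
  Job 3: wait = 12
Sum of waiting times = 20
Average waiting time = 20/3 = 6.6667

6.6667


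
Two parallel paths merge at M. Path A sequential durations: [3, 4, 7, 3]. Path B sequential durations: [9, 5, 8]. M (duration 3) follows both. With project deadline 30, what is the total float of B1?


Forward pass: ES(B1) = sum of predecessors on chain B = 0
EF = ES + duration = 0 + 9 = 9
Backward pass: LF(M) = deadline = 30; LS(M) = 30 - 3 = 27
LF(B1) = LS(M) - sum(successors on chain B) = 27 - 13 = 14
LS = LF - duration = 14 - 9 = 5
Total float = LS - ES = 5 - 0 = 5

5


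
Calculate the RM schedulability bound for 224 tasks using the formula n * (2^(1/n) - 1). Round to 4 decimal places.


Compute 2^(1/224) = 1.0030991997
Subtract 1: 1.0030991997 - 1 = 0.0030991997
Multiply by n: 224 * 0.0030991997 = 0.6942207328
Round to 4 dp: 0.6942

0.6942


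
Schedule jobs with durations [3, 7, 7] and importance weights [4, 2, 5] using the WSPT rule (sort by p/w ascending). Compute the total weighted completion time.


Compute p/w ratios and sort ascending (WSPT): [(3, 4), (7, 5), (7, 2)]
Compute weighted completion times:
  Job (p=3,w=4): C=3, w*C=4*3=12
  Job (p=7,w=5): C=10, w*C=5*10=50
  Job (p=7,w=2): C=17, w*C=2*17=34
Total weighted completion time = 96

96


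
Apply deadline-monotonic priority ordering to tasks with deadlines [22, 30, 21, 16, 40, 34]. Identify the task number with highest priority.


Sort tasks by relative deadline (ascending):
  Task 4: deadline = 16
  Task 3: deadline = 21
  Task 1: deadline = 22
  Task 2: deadline = 30
  Task 6: deadline = 34
  Task 5: deadline = 40
Priority order (highest first): [4, 3, 1, 2, 6, 5]
Highest priority task = 4

4


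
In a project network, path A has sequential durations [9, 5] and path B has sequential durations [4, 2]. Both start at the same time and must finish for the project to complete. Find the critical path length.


Path A total = 9 + 5 = 14
Path B total = 4 + 2 = 6
Critical path = longest path = max(14, 6) = 14

14


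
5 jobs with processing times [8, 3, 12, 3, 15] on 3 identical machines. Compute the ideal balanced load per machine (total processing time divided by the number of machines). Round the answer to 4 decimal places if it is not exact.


Total processing time = 8 + 3 + 12 + 3 + 15 = 41
Number of machines = 3
Ideal balanced load = 41 / 3 = 13.6667

13.6667


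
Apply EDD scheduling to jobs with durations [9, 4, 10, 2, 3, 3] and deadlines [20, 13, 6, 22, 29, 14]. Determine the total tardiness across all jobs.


Sort by due date (EDD order): [(10, 6), (4, 13), (3, 14), (9, 20), (2, 22), (3, 29)]
Compute completion times and tardiness:
  Job 1: p=10, d=6, C=10, tardiness=max(0,10-6)=4
  Job 2: p=4, d=13, C=14, tardiness=max(0,14-13)=1
  Job 3: p=3, d=14, C=17, tardiness=max(0,17-14)=3
  Job 4: p=9, d=20, C=26, tardiness=max(0,26-20)=6
  Job 5: p=2, d=22, C=28, tardiness=max(0,28-22)=6
  Job 6: p=3, d=29, C=31, tardiness=max(0,31-29)=2
Total tardiness = 22

22


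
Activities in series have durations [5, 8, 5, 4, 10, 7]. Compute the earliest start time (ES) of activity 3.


Activity 3 starts after activities 1 through 2 complete.
Predecessor durations: [5, 8]
ES = 5 + 8 = 13

13


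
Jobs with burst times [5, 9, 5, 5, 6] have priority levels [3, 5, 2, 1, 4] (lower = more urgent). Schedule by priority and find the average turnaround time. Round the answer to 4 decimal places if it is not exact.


Sort by priority (ascending = highest first):
Order: [(1, 5), (2, 5), (3, 5), (4, 6), (5, 9)]
Completion times:
  Priority 1, burst=5, C=5
  Priority 2, burst=5, C=10
  Priority 3, burst=5, C=15
  Priority 4, burst=6, C=21
  Priority 5, burst=9, C=30
Average turnaround = 81/5 = 16.2

16.2


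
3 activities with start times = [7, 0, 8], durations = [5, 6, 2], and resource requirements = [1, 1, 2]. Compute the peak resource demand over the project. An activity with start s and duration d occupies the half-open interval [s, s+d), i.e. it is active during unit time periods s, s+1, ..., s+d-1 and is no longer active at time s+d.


Each activity i is active on [start_i, start_i + duration_i).
Compute total resource usage per time slot:
  t=0: active resources = [1], total = 1
  t=1: active resources = [1], total = 1
  t=2: active resources = [1], total = 1
  t=3: active resources = [1], total = 1
  t=4: active resources = [1], total = 1
  t=5: active resources = [1], total = 1
  t=6: active resources = [], total = 0
  t=7: active resources = [1], total = 1
  t=8: active resources = [1, 2], total = 3
  t=9: active resources = [1, 2], total = 3
  t=10: active resources = [1], total = 1
  t=11: active resources = [1], total = 1
Peak resource demand = 3

3


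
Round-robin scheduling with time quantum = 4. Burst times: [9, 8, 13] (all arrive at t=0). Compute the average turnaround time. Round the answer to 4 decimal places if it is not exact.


Time quantum = 4
Execution trace:
  J1 runs 4 units, time = 4
  J2 runs 4 units, time = 8
  J3 runs 4 units, time = 12
  J1 runs 4 units, time = 16
  J2 runs 4 units, time = 20
  J3 runs 4 units, time = 24
  J1 runs 1 units, time = 25
  J3 runs 4 units, time = 29
  J3 runs 1 units, time = 30
Finish times: [25, 20, 30]
Average turnaround = 75/3 = 25.0

25.0


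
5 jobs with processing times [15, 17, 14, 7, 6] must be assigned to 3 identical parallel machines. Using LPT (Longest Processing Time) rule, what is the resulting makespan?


Sort jobs in decreasing order (LPT): [17, 15, 14, 7, 6]
Assign each job to the least loaded machine:
  Machine 1: jobs [17], load = 17
  Machine 2: jobs [15, 6], load = 21
  Machine 3: jobs [14, 7], load = 21
Makespan = max load = 21

21


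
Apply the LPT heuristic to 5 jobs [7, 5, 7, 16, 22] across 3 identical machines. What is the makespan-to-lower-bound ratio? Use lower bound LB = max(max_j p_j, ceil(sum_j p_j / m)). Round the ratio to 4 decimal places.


LPT order: [22, 16, 7, 7, 5]
Machine loads after assignment: [22, 16, 19]
LPT makespan = 22
Lower bound = max(max_job, ceil(total/3)) = max(22, 19) = 22
Ratio = 22 / 22 = 1.0

1.0


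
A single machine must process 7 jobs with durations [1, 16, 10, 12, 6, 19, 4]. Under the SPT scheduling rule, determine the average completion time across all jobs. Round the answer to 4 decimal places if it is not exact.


Sort jobs by processing time (SPT order): [1, 4, 6, 10, 12, 16, 19]
Compute completion times sequentially:
  Job 1: processing = 1, completes at 1
  Job 2: processing = 4, completes at 5
  Job 3: processing = 6, completes at 11
  Job 4: processing = 10, completes at 21
  Job 5: processing = 12, completes at 33
  Job 6: processing = 16, completes at 49
  Job 7: processing = 19, completes at 68
Sum of completion times = 188
Average completion time = 188/7 = 26.8571

26.8571


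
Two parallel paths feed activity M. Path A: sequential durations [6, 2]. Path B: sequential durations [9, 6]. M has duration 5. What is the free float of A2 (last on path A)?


ES(A2) = sum of predecessors on chain A = 6
EF(A2) = ES + duration = 6 + 2 = 8
Successor of A2 is M. ES(M) = max(sum(A), sum(B)) = max(8, 15) = 15
Free float = ES(successor) - EF(current) = 15 - 8 = 7

7


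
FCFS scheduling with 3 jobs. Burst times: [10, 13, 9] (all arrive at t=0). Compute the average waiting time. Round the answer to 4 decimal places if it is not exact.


FCFS order (as given): [10, 13, 9]
Waiting times:
  Job 1: wait = 0
  Job 2: wait = 10
  Job 3: wait = 23
Sum of waiting times = 33
Average waiting time = 33/3 = 11.0

11.0


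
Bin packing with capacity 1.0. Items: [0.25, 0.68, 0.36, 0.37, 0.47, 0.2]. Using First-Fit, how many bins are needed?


Place items sequentially using First-Fit:
  Item 0.25 -> new Bin 1
  Item 0.68 -> Bin 1 (now 0.93)
  Item 0.36 -> new Bin 2
  Item 0.37 -> Bin 2 (now 0.73)
  Item 0.47 -> new Bin 3
  Item 0.2 -> Bin 2 (now 0.93)
Total bins used = 3

3


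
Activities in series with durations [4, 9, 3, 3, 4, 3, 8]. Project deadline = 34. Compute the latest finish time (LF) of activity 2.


LF(activity 2) = deadline - sum of successor durations
Successors: activities 3 through 7 with durations [3, 3, 4, 3, 8]
Sum of successor durations = 21
LF = 34 - 21 = 13

13


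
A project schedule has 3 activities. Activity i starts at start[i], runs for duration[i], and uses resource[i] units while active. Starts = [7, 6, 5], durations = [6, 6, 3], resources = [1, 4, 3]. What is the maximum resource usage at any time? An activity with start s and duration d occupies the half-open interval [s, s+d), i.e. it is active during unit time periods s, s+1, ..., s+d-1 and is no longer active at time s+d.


Each activity i is active on [start_i, start_i + duration_i).
Compute total resource usage per time slot:
  t=0: active resources = [], total = 0
  t=1: active resources = [], total = 0
  t=2: active resources = [], total = 0
  t=3: active resources = [], total = 0
  t=4: active resources = [], total = 0
  t=5: active resources = [3], total = 3
  t=6: active resources = [4, 3], total = 7
  t=7: active resources = [1, 4, 3], total = 8
  t=8: active resources = [1, 4], total = 5
  t=9: active resources = [1, 4], total = 5
  t=10: active resources = [1, 4], total = 5
  t=11: active resources = [1, 4], total = 5
  t=12: active resources = [1], total = 1
Peak resource demand = 8

8


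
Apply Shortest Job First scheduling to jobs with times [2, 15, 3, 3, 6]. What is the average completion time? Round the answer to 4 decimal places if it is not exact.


SJF order (ascending): [2, 3, 3, 6, 15]
Completion times:
  Job 1: burst=2, C=2
  Job 2: burst=3, C=5
  Job 3: burst=3, C=8
  Job 4: burst=6, C=14
  Job 5: burst=15, C=29
Average completion = 58/5 = 11.6

11.6


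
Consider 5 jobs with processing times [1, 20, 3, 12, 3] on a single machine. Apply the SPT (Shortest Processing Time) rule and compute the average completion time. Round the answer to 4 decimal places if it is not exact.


Sort jobs by processing time (SPT order): [1, 3, 3, 12, 20]
Compute completion times sequentially:
  Job 1: processing = 1, completes at 1
  Job 2: processing = 3, completes at 4
  Job 3: processing = 3, completes at 7
  Job 4: processing = 12, completes at 19
  Job 5: processing = 20, completes at 39
Sum of completion times = 70
Average completion time = 70/5 = 14.0

14.0


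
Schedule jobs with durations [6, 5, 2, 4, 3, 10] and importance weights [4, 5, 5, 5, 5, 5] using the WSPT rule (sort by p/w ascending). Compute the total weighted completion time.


Compute p/w ratios and sort ascending (WSPT): [(2, 5), (3, 5), (4, 5), (5, 5), (6, 4), (10, 5)]
Compute weighted completion times:
  Job (p=2,w=5): C=2, w*C=5*2=10
  Job (p=3,w=5): C=5, w*C=5*5=25
  Job (p=4,w=5): C=9, w*C=5*9=45
  Job (p=5,w=5): C=14, w*C=5*14=70
  Job (p=6,w=4): C=20, w*C=4*20=80
  Job (p=10,w=5): C=30, w*C=5*30=150
Total weighted completion time = 380

380


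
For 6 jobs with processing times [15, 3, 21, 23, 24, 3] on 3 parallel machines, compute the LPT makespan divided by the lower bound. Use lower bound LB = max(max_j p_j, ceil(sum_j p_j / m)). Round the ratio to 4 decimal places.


LPT order: [24, 23, 21, 15, 3, 3]
Machine loads after assignment: [27, 26, 36]
LPT makespan = 36
Lower bound = max(max_job, ceil(total/3)) = max(24, 30) = 30
Ratio = 36 / 30 = 1.2

1.2


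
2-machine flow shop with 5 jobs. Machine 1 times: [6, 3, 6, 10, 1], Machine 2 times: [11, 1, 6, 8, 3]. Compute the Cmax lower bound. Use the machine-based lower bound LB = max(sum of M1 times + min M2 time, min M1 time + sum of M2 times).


LB1 = sum(M1 times) + min(M2 times) = 26 + 1 = 27
LB2 = min(M1 times) + sum(M2 times) = 1 + 29 = 30
Lower bound = max(LB1, LB2) = max(27, 30) = 30

30


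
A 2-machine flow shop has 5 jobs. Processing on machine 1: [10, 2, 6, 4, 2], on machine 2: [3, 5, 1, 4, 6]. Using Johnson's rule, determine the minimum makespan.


Apply Johnson's rule:
  Group 1 (a <= b): [(2, 2, 5), (5, 2, 6), (4, 4, 4)]
  Group 2 (a > b): [(1, 10, 3), (3, 6, 1)]
Optimal job order: [2, 5, 4, 1, 3]
Schedule:
  Job 2: M1 done at 2, M2 done at 7
  Job 5: M1 done at 4, M2 done at 13
  Job 4: M1 done at 8, M2 done at 17
  Job 1: M1 done at 18, M2 done at 21
  Job 3: M1 done at 24, M2 done at 25
Makespan = 25

25


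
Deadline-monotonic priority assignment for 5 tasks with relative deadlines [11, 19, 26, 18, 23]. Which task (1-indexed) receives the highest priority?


Sort tasks by relative deadline (ascending):
  Task 1: deadline = 11
  Task 4: deadline = 18
  Task 2: deadline = 19
  Task 5: deadline = 23
  Task 3: deadline = 26
Priority order (highest first): [1, 4, 2, 5, 3]
Highest priority task = 1

1


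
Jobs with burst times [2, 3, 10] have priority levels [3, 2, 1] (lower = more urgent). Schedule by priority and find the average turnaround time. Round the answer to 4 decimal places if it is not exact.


Sort by priority (ascending = highest first):
Order: [(1, 10), (2, 3), (3, 2)]
Completion times:
  Priority 1, burst=10, C=10
  Priority 2, burst=3, C=13
  Priority 3, burst=2, C=15
Average turnaround = 38/3 = 12.6667

12.6667


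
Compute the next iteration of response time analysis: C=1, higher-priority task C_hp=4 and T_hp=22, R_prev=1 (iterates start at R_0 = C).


R_next = C + ceil(R_prev / T_hp) * C_hp
ceil(1 / 22) = ceil(0.0455) = 1
Interference = 1 * 4 = 4
R_next = 1 + 4 = 5

5


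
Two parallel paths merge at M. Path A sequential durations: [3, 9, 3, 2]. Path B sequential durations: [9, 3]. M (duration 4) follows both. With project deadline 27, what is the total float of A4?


Forward pass: ES(A4) = sum of predecessors on chain A = 15
EF = ES + duration = 15 + 2 = 17
Backward pass: LF(M) = deadline = 27; LS(M) = 27 - 4 = 23
LF(A4) = LS(M) - sum(successors on chain A) = 23 - 0 = 23
LS = LF - duration = 23 - 2 = 21
Total float = LS - ES = 21 - 15 = 6

6


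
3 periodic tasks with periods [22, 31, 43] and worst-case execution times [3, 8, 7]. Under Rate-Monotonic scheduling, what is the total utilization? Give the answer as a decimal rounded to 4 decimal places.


Compute individual utilizations (exact fractions):
  Task 1: C/T = 3/22 (approx. 0.1364)
  Task 2: C/T = 8/31 (approx. 0.2581)
  Task 3: C/T = 7/43 (approx. 0.1628)
Total utilization U = 3/22 + 8/31 + 7/43 = 16341/29326
Rounded to 4 decimal places: U = 0.5572
RM (Liu & Layland) bound for 3 tasks = 0.779763; compare with U = 16341/29326 (approx. 0.557219)
U <= bound, so schedulable by RM sufficient condition.

0.5572


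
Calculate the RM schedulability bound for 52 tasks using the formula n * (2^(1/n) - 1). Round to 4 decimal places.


Compute 2^(1/52) = 1.0134189907
Subtract 1: 1.0134189907 - 1 = 0.0134189907
Multiply by n: 52 * 0.0134189907 = 0.6977875164
Round to 4 dp: 0.6978

0.6978


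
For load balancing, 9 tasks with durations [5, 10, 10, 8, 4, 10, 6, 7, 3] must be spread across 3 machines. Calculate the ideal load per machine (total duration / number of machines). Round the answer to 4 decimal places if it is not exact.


Total processing time = 5 + 10 + 10 + 8 + 4 + 10 + 6 + 7 + 3 = 63
Number of machines = 3
Ideal balanced load = 63 / 3 = 21.0

21.0


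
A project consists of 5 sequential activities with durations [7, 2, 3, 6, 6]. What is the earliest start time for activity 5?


Activity 5 starts after activities 1 through 4 complete.
Predecessor durations: [7, 2, 3, 6]
ES = 7 + 2 + 3 + 6 = 18

18


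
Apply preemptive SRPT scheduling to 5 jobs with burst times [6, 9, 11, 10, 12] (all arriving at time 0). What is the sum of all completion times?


Since all jobs arrive at t=0, SRPT equals SPT ordering.
SPT order: [6, 9, 10, 11, 12]
Completion times:
  Job 1: p=6, C=6
  Job 2: p=9, C=15
  Job 3: p=10, C=25
  Job 4: p=11, C=36
  Job 5: p=12, C=48
Total completion time = 6 + 15 + 25 + 36 + 48 = 130

130


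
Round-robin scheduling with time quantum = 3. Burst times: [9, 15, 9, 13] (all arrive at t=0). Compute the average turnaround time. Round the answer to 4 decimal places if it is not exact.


Time quantum = 3
Execution trace:
  J1 runs 3 units, time = 3
  J2 runs 3 units, time = 6
  J3 runs 3 units, time = 9
  J4 runs 3 units, time = 12
  J1 runs 3 units, time = 15
  J2 runs 3 units, time = 18
  J3 runs 3 units, time = 21
  J4 runs 3 units, time = 24
  J1 runs 3 units, time = 27
  J2 runs 3 units, time = 30
  J3 runs 3 units, time = 33
  J4 runs 3 units, time = 36
  J2 runs 3 units, time = 39
  J4 runs 3 units, time = 42
  J2 runs 3 units, time = 45
  J4 runs 1 units, time = 46
Finish times: [27, 45, 33, 46]
Average turnaround = 151/4 = 37.75

37.75


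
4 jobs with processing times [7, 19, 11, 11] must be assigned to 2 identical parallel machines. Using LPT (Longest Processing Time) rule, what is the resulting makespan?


Sort jobs in decreasing order (LPT): [19, 11, 11, 7]
Assign each job to the least loaded machine:
  Machine 1: jobs [19, 7], load = 26
  Machine 2: jobs [11, 11], load = 22
Makespan = max load = 26

26


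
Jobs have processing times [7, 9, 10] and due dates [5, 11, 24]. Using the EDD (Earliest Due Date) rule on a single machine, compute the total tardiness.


Sort by due date (EDD order): [(7, 5), (9, 11), (10, 24)]
Compute completion times and tardiness:
  Job 1: p=7, d=5, C=7, tardiness=max(0,7-5)=2
  Job 2: p=9, d=11, C=16, tardiness=max(0,16-11)=5
  Job 3: p=10, d=24, C=26, tardiness=max(0,26-24)=2
Total tardiness = 9

9


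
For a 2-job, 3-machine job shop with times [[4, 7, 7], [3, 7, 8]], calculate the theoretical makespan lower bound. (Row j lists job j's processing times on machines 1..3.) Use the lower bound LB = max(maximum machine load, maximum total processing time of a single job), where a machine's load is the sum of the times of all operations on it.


Machine loads:
  Machine 1: 4 + 3 = 7
  Machine 2: 7 + 7 = 14
  Machine 3: 7 + 8 = 15
Max machine load = 15
Job totals:
  Job 1: 18
  Job 2: 18
Max job total = 18
Lower bound = max(15, 18) = 18

18


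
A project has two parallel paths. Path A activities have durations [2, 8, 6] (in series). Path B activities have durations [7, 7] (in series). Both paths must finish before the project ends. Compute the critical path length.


Path A total = 2 + 8 + 6 = 16
Path B total = 7 + 7 = 14
Critical path = longest path = max(16, 14) = 16

16


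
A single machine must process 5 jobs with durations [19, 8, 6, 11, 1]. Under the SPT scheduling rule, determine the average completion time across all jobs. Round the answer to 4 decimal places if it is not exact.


Sort jobs by processing time (SPT order): [1, 6, 8, 11, 19]
Compute completion times sequentially:
  Job 1: processing = 1, completes at 1
  Job 2: processing = 6, completes at 7
  Job 3: processing = 8, completes at 15
  Job 4: processing = 11, completes at 26
  Job 5: processing = 19, completes at 45
Sum of completion times = 94
Average completion time = 94/5 = 18.8

18.8


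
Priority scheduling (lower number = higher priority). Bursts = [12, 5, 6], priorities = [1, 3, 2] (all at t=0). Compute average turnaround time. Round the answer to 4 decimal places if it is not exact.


Sort by priority (ascending = highest first):
Order: [(1, 12), (2, 6), (3, 5)]
Completion times:
  Priority 1, burst=12, C=12
  Priority 2, burst=6, C=18
  Priority 3, burst=5, C=23
Average turnaround = 53/3 = 17.6667

17.6667


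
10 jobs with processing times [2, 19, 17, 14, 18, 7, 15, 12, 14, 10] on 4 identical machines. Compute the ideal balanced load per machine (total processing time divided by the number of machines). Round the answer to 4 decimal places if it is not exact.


Total processing time = 2 + 19 + 17 + 14 + 18 + 7 + 15 + 12 + 14 + 10 = 128
Number of machines = 4
Ideal balanced load = 128 / 4 = 32.0

32.0


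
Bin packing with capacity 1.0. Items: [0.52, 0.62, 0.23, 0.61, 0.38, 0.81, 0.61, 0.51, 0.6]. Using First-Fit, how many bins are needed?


Place items sequentially using First-Fit:
  Item 0.52 -> new Bin 1
  Item 0.62 -> new Bin 2
  Item 0.23 -> Bin 1 (now 0.75)
  Item 0.61 -> new Bin 3
  Item 0.38 -> Bin 2 (now 1.0)
  Item 0.81 -> new Bin 4
  Item 0.61 -> new Bin 5
  Item 0.51 -> new Bin 6
  Item 0.6 -> new Bin 7
Total bins used = 7

7


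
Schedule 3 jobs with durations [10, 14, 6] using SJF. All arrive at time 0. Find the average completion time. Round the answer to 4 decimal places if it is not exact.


SJF order (ascending): [6, 10, 14]
Completion times:
  Job 1: burst=6, C=6
  Job 2: burst=10, C=16
  Job 3: burst=14, C=30
Average completion = 52/3 = 17.3333

17.3333


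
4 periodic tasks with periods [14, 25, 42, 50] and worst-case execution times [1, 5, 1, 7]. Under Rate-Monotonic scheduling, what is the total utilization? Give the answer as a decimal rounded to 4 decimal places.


Compute individual utilizations (exact fractions):
  Task 1: C/T = 1/14 (approx. 0.0714)
  Task 2: C/T = 5/25 = 1/5 (approx. 0.2)
  Task 3: C/T = 1/42 (approx. 0.0238)
  Task 4: C/T = 7/50 (approx. 0.14)
Total utilization U = 1/14 + 1/5 + 1/42 + 7/50 = 457/1050
Rounded to 4 decimal places: U = 0.4352
RM (Liu & Layland) bound for 4 tasks = 0.756828; compare with U = 457/1050 (approx. 0.435238)
U <= bound, so schedulable by RM sufficient condition.

0.4352


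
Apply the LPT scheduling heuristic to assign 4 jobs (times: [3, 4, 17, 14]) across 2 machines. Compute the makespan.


Sort jobs in decreasing order (LPT): [17, 14, 4, 3]
Assign each job to the least loaded machine:
  Machine 1: jobs [17, 3], load = 20
  Machine 2: jobs [14, 4], load = 18
Makespan = max load = 20

20


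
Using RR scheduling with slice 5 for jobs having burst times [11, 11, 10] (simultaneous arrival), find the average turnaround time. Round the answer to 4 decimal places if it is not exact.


Time quantum = 5
Execution trace:
  J1 runs 5 units, time = 5
  J2 runs 5 units, time = 10
  J3 runs 5 units, time = 15
  J1 runs 5 units, time = 20
  J2 runs 5 units, time = 25
  J3 runs 5 units, time = 30
  J1 runs 1 units, time = 31
  J2 runs 1 units, time = 32
Finish times: [31, 32, 30]
Average turnaround = 93/3 = 31.0

31.0


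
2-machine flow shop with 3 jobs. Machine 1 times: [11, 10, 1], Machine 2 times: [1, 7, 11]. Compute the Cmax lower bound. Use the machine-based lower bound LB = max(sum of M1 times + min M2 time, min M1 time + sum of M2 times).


LB1 = sum(M1 times) + min(M2 times) = 22 + 1 = 23
LB2 = min(M1 times) + sum(M2 times) = 1 + 19 = 20
Lower bound = max(LB1, LB2) = max(23, 20) = 23

23


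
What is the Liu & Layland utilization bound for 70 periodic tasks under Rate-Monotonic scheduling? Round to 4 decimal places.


Compute 2^(1/70) = 1.0099512906
Subtract 1: 1.0099512906 - 1 = 0.0099512906
Multiply by n: 70 * 0.0099512906 = 0.6965903420
Round to 4 dp: 0.6966

0.6966


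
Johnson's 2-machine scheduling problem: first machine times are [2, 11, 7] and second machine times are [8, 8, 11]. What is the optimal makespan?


Apply Johnson's rule:
  Group 1 (a <= b): [(1, 2, 8), (3, 7, 11)]
  Group 2 (a > b): [(2, 11, 8)]
Optimal job order: [1, 3, 2]
Schedule:
  Job 1: M1 done at 2, M2 done at 10
  Job 3: M1 done at 9, M2 done at 21
  Job 2: M1 done at 20, M2 done at 29
Makespan = 29

29


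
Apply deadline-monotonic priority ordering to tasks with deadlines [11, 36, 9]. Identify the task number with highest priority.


Sort tasks by relative deadline (ascending):
  Task 3: deadline = 9
  Task 1: deadline = 11
  Task 2: deadline = 36
Priority order (highest first): [3, 1, 2]
Highest priority task = 3

3


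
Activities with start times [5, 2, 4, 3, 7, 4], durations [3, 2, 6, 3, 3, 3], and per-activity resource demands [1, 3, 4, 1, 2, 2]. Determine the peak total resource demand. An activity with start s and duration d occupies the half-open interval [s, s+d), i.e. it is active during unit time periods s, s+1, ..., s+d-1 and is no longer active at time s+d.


Each activity i is active on [start_i, start_i + duration_i).
Compute total resource usage per time slot:
  t=0: active resources = [], total = 0
  t=1: active resources = [], total = 0
  t=2: active resources = [3], total = 3
  t=3: active resources = [3, 1], total = 4
  t=4: active resources = [4, 1, 2], total = 7
  t=5: active resources = [1, 4, 1, 2], total = 8
  t=6: active resources = [1, 4, 2], total = 7
  t=7: active resources = [1, 4, 2], total = 7
  t=8: active resources = [4, 2], total = 6
  t=9: active resources = [4, 2], total = 6
Peak resource demand = 8

8


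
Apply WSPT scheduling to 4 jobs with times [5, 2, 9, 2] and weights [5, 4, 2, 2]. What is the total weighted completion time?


Compute p/w ratios and sort ascending (WSPT): [(2, 4), (5, 5), (2, 2), (9, 2)]
Compute weighted completion times:
  Job (p=2,w=4): C=2, w*C=4*2=8
  Job (p=5,w=5): C=7, w*C=5*7=35
  Job (p=2,w=2): C=9, w*C=2*9=18
  Job (p=9,w=2): C=18, w*C=2*18=36
Total weighted completion time = 97

97


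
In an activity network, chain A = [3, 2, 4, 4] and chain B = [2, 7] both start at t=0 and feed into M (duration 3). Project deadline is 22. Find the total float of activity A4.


Forward pass: ES(A4) = sum of predecessors on chain A = 9
EF = ES + duration = 9 + 4 = 13
Backward pass: LF(M) = deadline = 22; LS(M) = 22 - 3 = 19
LF(A4) = LS(M) - sum(successors on chain A) = 19 - 0 = 19
LS = LF - duration = 19 - 4 = 15
Total float = LS - ES = 15 - 9 = 6

6


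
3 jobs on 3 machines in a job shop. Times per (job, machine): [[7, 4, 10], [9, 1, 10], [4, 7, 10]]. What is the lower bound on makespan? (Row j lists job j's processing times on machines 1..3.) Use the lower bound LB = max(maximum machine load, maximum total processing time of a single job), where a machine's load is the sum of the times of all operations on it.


Machine loads:
  Machine 1: 7 + 9 + 4 = 20
  Machine 2: 4 + 1 + 7 = 12
  Machine 3: 10 + 10 + 10 = 30
Max machine load = 30
Job totals:
  Job 1: 21
  Job 2: 20
  Job 3: 21
Max job total = 21
Lower bound = max(30, 21) = 30

30


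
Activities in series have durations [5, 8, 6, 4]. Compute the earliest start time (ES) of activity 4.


Activity 4 starts after activities 1 through 3 complete.
Predecessor durations: [5, 8, 6]
ES = 5 + 8 + 6 = 19

19


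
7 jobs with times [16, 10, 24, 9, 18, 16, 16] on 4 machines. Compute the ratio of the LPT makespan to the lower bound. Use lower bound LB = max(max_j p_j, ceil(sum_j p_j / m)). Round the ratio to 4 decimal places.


LPT order: [24, 18, 16, 16, 16, 10, 9]
Machine loads after assignment: [24, 27, 32, 26]
LPT makespan = 32
Lower bound = max(max_job, ceil(total/4)) = max(24, 28) = 28
Ratio = 32 / 28 = 1.1429

1.1429


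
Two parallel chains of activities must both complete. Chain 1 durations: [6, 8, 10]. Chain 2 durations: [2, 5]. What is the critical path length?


Path A total = 6 + 8 + 10 = 24
Path B total = 2 + 5 = 7
Critical path = longest path = max(24, 7) = 24

24


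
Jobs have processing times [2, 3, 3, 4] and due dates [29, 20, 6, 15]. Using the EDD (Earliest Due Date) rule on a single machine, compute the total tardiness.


Sort by due date (EDD order): [(3, 6), (4, 15), (3, 20), (2, 29)]
Compute completion times and tardiness:
  Job 1: p=3, d=6, C=3, tardiness=max(0,3-6)=0
  Job 2: p=4, d=15, C=7, tardiness=max(0,7-15)=0
  Job 3: p=3, d=20, C=10, tardiness=max(0,10-20)=0
  Job 4: p=2, d=29, C=12, tardiness=max(0,12-29)=0
Total tardiness = 0

0


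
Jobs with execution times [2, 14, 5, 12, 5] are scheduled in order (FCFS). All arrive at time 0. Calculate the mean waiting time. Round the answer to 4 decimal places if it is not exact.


FCFS order (as given): [2, 14, 5, 12, 5]
Waiting times:
  Job 1: wait = 0
  Job 2: wait = 2
  Job 3: wait = 16
  Job 4: wait = 21
  Job 5: wait = 33
Sum of waiting times = 72
Average waiting time = 72/5 = 14.4

14.4


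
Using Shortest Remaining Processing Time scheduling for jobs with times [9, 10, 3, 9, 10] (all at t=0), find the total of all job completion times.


Since all jobs arrive at t=0, SRPT equals SPT ordering.
SPT order: [3, 9, 9, 10, 10]
Completion times:
  Job 1: p=3, C=3
  Job 2: p=9, C=12
  Job 3: p=9, C=21
  Job 4: p=10, C=31
  Job 5: p=10, C=41
Total completion time = 3 + 12 + 21 + 31 + 41 = 108

108


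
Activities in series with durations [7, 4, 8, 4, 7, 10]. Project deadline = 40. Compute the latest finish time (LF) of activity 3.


LF(activity 3) = deadline - sum of successor durations
Successors: activities 4 through 6 with durations [4, 7, 10]
Sum of successor durations = 21
LF = 40 - 21 = 19

19


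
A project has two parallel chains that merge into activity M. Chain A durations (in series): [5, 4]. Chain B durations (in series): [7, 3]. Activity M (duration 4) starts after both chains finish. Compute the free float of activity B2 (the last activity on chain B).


ES(B2) = sum of predecessors on chain B = 7
EF(B2) = ES + duration = 7 + 3 = 10
Successor of B2 is M. ES(M) = max(sum(A), sum(B)) = max(9, 10) = 10
Free float = ES(successor) - EF(current) = 10 - 10 = 0

0


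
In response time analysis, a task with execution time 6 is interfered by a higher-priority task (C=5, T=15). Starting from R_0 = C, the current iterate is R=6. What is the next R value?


R_next = C + ceil(R_prev / T_hp) * C_hp
ceil(6 / 15) = ceil(0.4) = 1
Interference = 1 * 5 = 5
R_next = 6 + 5 = 11

11


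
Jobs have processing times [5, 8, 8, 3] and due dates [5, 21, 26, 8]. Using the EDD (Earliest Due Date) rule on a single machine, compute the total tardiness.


Sort by due date (EDD order): [(5, 5), (3, 8), (8, 21), (8, 26)]
Compute completion times and tardiness:
  Job 1: p=5, d=5, C=5, tardiness=max(0,5-5)=0
  Job 2: p=3, d=8, C=8, tardiness=max(0,8-8)=0
  Job 3: p=8, d=21, C=16, tardiness=max(0,16-21)=0
  Job 4: p=8, d=26, C=24, tardiness=max(0,24-26)=0
Total tardiness = 0

0


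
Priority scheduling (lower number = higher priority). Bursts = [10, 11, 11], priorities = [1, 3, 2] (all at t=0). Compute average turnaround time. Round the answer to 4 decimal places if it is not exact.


Sort by priority (ascending = highest first):
Order: [(1, 10), (2, 11), (3, 11)]
Completion times:
  Priority 1, burst=10, C=10
  Priority 2, burst=11, C=21
  Priority 3, burst=11, C=32
Average turnaround = 63/3 = 21.0

21.0
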